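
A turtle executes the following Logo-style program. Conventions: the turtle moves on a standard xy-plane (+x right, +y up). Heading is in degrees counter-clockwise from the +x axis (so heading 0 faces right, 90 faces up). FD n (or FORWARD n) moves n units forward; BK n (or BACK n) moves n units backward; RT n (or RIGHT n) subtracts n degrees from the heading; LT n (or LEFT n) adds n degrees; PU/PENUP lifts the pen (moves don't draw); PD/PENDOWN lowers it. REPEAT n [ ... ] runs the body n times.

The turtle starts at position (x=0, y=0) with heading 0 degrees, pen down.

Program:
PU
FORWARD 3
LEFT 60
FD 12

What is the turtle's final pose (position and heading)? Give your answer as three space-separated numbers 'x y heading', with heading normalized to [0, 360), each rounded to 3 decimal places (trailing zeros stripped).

Answer: 9 10.392 60

Derivation:
Executing turtle program step by step:
Start: pos=(0,0), heading=0, pen down
PU: pen up
FD 3: (0,0) -> (3,0) [heading=0, move]
LT 60: heading 0 -> 60
FD 12: (3,0) -> (9,10.392) [heading=60, move]
Final: pos=(9,10.392), heading=60, 0 segment(s) drawn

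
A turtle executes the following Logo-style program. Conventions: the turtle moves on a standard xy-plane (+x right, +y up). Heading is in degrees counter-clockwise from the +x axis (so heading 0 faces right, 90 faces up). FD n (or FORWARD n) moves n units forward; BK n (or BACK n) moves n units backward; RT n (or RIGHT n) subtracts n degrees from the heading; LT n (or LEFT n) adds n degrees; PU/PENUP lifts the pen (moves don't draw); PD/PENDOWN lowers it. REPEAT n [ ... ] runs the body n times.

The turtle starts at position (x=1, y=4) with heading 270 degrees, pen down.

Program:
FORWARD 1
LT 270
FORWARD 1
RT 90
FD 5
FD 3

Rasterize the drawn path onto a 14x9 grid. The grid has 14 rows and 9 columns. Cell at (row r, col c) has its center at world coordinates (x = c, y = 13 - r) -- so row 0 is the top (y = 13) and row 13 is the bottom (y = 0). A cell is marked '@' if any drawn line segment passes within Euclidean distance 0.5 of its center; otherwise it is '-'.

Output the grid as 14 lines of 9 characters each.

Answer: ---------
---------
@--------
@--------
@--------
@--------
@--------
@--------
@--------
@@-------
@@-------
---------
---------
---------

Derivation:
Segment 0: (1,4) -> (1,3)
Segment 1: (1,3) -> (-0,3)
Segment 2: (-0,3) -> (0,8)
Segment 3: (0,8) -> (0,11)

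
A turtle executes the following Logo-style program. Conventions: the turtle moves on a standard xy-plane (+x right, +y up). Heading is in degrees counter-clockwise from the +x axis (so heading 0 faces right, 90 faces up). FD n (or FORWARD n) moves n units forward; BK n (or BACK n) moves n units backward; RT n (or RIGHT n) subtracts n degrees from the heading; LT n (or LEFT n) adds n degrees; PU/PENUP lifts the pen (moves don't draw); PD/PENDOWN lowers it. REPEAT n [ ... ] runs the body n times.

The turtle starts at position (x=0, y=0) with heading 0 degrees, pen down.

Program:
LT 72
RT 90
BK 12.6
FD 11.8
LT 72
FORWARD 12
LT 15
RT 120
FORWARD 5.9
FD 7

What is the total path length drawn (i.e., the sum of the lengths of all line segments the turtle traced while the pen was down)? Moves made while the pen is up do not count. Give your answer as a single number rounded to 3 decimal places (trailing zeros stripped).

Answer: 49.3

Derivation:
Executing turtle program step by step:
Start: pos=(0,0), heading=0, pen down
LT 72: heading 0 -> 72
RT 90: heading 72 -> 342
BK 12.6: (0,0) -> (-11.983,3.894) [heading=342, draw]
FD 11.8: (-11.983,3.894) -> (-0.761,0.247) [heading=342, draw]
LT 72: heading 342 -> 54
FD 12: (-0.761,0.247) -> (6.293,9.955) [heading=54, draw]
LT 15: heading 54 -> 69
RT 120: heading 69 -> 309
FD 5.9: (6.293,9.955) -> (10.006,5.37) [heading=309, draw]
FD 7: (10.006,5.37) -> (14.411,-0.07) [heading=309, draw]
Final: pos=(14.411,-0.07), heading=309, 5 segment(s) drawn

Segment lengths:
  seg 1: (0,0) -> (-11.983,3.894), length = 12.6
  seg 2: (-11.983,3.894) -> (-0.761,0.247), length = 11.8
  seg 3: (-0.761,0.247) -> (6.293,9.955), length = 12
  seg 4: (6.293,9.955) -> (10.006,5.37), length = 5.9
  seg 5: (10.006,5.37) -> (14.411,-0.07), length = 7
Total = 49.3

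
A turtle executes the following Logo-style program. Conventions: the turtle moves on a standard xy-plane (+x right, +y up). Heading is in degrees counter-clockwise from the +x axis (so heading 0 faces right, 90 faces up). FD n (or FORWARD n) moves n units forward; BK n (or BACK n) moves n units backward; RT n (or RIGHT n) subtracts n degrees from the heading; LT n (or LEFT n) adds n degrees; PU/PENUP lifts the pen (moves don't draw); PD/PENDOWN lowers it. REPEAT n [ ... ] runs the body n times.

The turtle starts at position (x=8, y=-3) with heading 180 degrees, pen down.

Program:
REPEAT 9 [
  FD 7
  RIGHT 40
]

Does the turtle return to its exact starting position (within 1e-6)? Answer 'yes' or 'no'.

Answer: yes

Derivation:
Executing turtle program step by step:
Start: pos=(8,-3), heading=180, pen down
REPEAT 9 [
  -- iteration 1/9 --
  FD 7: (8,-3) -> (1,-3) [heading=180, draw]
  RT 40: heading 180 -> 140
  -- iteration 2/9 --
  FD 7: (1,-3) -> (-4.362,1.5) [heading=140, draw]
  RT 40: heading 140 -> 100
  -- iteration 3/9 --
  FD 7: (-4.362,1.5) -> (-5.578,8.393) [heading=100, draw]
  RT 40: heading 100 -> 60
  -- iteration 4/9 --
  FD 7: (-5.578,8.393) -> (-2.078,14.455) [heading=60, draw]
  RT 40: heading 60 -> 20
  -- iteration 5/9 --
  FD 7: (-2.078,14.455) -> (4.5,16.849) [heading=20, draw]
  RT 40: heading 20 -> 340
  -- iteration 6/9 --
  FD 7: (4.5,16.849) -> (11.078,14.455) [heading=340, draw]
  RT 40: heading 340 -> 300
  -- iteration 7/9 --
  FD 7: (11.078,14.455) -> (14.578,8.393) [heading=300, draw]
  RT 40: heading 300 -> 260
  -- iteration 8/9 --
  FD 7: (14.578,8.393) -> (13.362,1.5) [heading=260, draw]
  RT 40: heading 260 -> 220
  -- iteration 9/9 --
  FD 7: (13.362,1.5) -> (8,-3) [heading=220, draw]
  RT 40: heading 220 -> 180
]
Final: pos=(8,-3), heading=180, 9 segment(s) drawn

Start position: (8, -3)
Final position: (8, -3)
Distance = 0; < 1e-6 -> CLOSED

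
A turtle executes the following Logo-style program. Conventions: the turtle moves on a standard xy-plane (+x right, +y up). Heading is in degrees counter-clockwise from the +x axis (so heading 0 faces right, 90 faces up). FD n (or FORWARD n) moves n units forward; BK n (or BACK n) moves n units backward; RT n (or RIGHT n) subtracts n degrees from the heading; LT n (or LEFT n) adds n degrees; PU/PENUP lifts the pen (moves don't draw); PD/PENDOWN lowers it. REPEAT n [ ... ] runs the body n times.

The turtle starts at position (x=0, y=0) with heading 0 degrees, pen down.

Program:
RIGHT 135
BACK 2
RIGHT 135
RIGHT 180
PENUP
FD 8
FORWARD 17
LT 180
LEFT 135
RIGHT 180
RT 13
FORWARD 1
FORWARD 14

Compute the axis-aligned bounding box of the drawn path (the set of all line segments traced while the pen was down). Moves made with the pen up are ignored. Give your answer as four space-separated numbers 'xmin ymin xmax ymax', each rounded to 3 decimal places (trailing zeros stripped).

Answer: 0 0 1.414 1.414

Derivation:
Executing turtle program step by step:
Start: pos=(0,0), heading=0, pen down
RT 135: heading 0 -> 225
BK 2: (0,0) -> (1.414,1.414) [heading=225, draw]
RT 135: heading 225 -> 90
RT 180: heading 90 -> 270
PU: pen up
FD 8: (1.414,1.414) -> (1.414,-6.586) [heading=270, move]
FD 17: (1.414,-6.586) -> (1.414,-23.586) [heading=270, move]
LT 180: heading 270 -> 90
LT 135: heading 90 -> 225
RT 180: heading 225 -> 45
RT 13: heading 45 -> 32
FD 1: (1.414,-23.586) -> (2.262,-23.056) [heading=32, move]
FD 14: (2.262,-23.056) -> (14.135,-15.637) [heading=32, move]
Final: pos=(14.135,-15.637), heading=32, 1 segment(s) drawn

Segment endpoints: x in {0, 1.414}, y in {0, 1.414}
xmin=0, ymin=0, xmax=1.414, ymax=1.414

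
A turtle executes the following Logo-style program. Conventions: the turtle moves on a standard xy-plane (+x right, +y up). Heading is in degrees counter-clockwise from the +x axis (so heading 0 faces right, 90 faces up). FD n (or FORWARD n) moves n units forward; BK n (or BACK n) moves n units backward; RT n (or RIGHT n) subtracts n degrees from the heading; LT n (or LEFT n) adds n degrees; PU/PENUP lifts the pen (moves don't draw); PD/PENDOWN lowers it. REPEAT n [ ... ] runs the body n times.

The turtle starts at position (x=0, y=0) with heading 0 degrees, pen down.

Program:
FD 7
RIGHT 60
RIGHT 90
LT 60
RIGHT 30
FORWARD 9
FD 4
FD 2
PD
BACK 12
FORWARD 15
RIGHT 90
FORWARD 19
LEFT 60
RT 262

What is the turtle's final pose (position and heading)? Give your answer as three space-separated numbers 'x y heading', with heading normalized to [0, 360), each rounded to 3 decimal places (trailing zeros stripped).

Executing turtle program step by step:
Start: pos=(0,0), heading=0, pen down
FD 7: (0,0) -> (7,0) [heading=0, draw]
RT 60: heading 0 -> 300
RT 90: heading 300 -> 210
LT 60: heading 210 -> 270
RT 30: heading 270 -> 240
FD 9: (7,0) -> (2.5,-7.794) [heading=240, draw]
FD 4: (2.5,-7.794) -> (0.5,-11.258) [heading=240, draw]
FD 2: (0.5,-11.258) -> (-0.5,-12.99) [heading=240, draw]
PD: pen down
BK 12: (-0.5,-12.99) -> (5.5,-2.598) [heading=240, draw]
FD 15: (5.5,-2.598) -> (-2,-15.588) [heading=240, draw]
RT 90: heading 240 -> 150
FD 19: (-2,-15.588) -> (-18.454,-6.088) [heading=150, draw]
LT 60: heading 150 -> 210
RT 262: heading 210 -> 308
Final: pos=(-18.454,-6.088), heading=308, 7 segment(s) drawn

Answer: -18.454 -6.088 308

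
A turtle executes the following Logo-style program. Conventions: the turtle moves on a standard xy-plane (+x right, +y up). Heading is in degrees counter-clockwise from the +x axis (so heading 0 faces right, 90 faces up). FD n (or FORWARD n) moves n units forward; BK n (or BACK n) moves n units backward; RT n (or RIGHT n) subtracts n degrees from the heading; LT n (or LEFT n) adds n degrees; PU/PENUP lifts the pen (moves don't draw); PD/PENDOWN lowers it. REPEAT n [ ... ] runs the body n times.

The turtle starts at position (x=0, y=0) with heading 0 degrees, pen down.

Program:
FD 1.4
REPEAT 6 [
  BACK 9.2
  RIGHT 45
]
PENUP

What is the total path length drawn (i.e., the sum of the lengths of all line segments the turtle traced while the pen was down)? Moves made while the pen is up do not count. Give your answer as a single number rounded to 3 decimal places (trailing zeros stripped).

Answer: 56.6

Derivation:
Executing turtle program step by step:
Start: pos=(0,0), heading=0, pen down
FD 1.4: (0,0) -> (1.4,0) [heading=0, draw]
REPEAT 6 [
  -- iteration 1/6 --
  BK 9.2: (1.4,0) -> (-7.8,0) [heading=0, draw]
  RT 45: heading 0 -> 315
  -- iteration 2/6 --
  BK 9.2: (-7.8,0) -> (-14.305,6.505) [heading=315, draw]
  RT 45: heading 315 -> 270
  -- iteration 3/6 --
  BK 9.2: (-14.305,6.505) -> (-14.305,15.705) [heading=270, draw]
  RT 45: heading 270 -> 225
  -- iteration 4/6 --
  BK 9.2: (-14.305,15.705) -> (-7.8,22.211) [heading=225, draw]
  RT 45: heading 225 -> 180
  -- iteration 5/6 --
  BK 9.2: (-7.8,22.211) -> (1.4,22.211) [heading=180, draw]
  RT 45: heading 180 -> 135
  -- iteration 6/6 --
  BK 9.2: (1.4,22.211) -> (7.905,15.705) [heading=135, draw]
  RT 45: heading 135 -> 90
]
PU: pen up
Final: pos=(7.905,15.705), heading=90, 7 segment(s) drawn

Segment lengths:
  seg 1: (0,0) -> (1.4,0), length = 1.4
  seg 2: (1.4,0) -> (-7.8,0), length = 9.2
  seg 3: (-7.8,0) -> (-14.305,6.505), length = 9.2
  seg 4: (-14.305,6.505) -> (-14.305,15.705), length = 9.2
  seg 5: (-14.305,15.705) -> (-7.8,22.211), length = 9.2
  seg 6: (-7.8,22.211) -> (1.4,22.211), length = 9.2
  seg 7: (1.4,22.211) -> (7.905,15.705), length = 9.2
Total = 56.6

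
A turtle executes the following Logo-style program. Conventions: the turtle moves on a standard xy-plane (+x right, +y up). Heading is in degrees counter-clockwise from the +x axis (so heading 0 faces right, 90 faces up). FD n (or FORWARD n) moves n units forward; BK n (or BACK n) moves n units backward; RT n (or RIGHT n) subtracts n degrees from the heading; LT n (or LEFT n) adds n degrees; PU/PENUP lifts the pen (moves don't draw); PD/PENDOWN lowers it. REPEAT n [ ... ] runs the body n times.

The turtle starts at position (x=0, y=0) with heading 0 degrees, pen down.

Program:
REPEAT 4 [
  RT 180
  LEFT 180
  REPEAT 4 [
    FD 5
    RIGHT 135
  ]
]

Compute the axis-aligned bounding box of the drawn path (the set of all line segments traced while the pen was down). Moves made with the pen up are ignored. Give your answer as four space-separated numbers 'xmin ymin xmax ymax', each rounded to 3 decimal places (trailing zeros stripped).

Executing turtle program step by step:
Start: pos=(0,0), heading=0, pen down
REPEAT 4 [
  -- iteration 1/4 --
  RT 180: heading 0 -> 180
  LT 180: heading 180 -> 0
  REPEAT 4 [
    -- iteration 1/4 --
    FD 5: (0,0) -> (5,0) [heading=0, draw]
    RT 135: heading 0 -> 225
    -- iteration 2/4 --
    FD 5: (5,0) -> (1.464,-3.536) [heading=225, draw]
    RT 135: heading 225 -> 90
    -- iteration 3/4 --
    FD 5: (1.464,-3.536) -> (1.464,1.464) [heading=90, draw]
    RT 135: heading 90 -> 315
    -- iteration 4/4 --
    FD 5: (1.464,1.464) -> (5,-2.071) [heading=315, draw]
    RT 135: heading 315 -> 180
  ]
  -- iteration 2/4 --
  RT 180: heading 180 -> 0
  LT 180: heading 0 -> 180
  REPEAT 4 [
    -- iteration 1/4 --
    FD 5: (5,-2.071) -> (0,-2.071) [heading=180, draw]
    RT 135: heading 180 -> 45
    -- iteration 2/4 --
    FD 5: (0,-2.071) -> (3.536,1.464) [heading=45, draw]
    RT 135: heading 45 -> 270
    -- iteration 3/4 --
    FD 5: (3.536,1.464) -> (3.536,-3.536) [heading=270, draw]
    RT 135: heading 270 -> 135
    -- iteration 4/4 --
    FD 5: (3.536,-3.536) -> (0,0) [heading=135, draw]
    RT 135: heading 135 -> 0
  ]
  -- iteration 3/4 --
  RT 180: heading 0 -> 180
  LT 180: heading 180 -> 0
  REPEAT 4 [
    -- iteration 1/4 --
    FD 5: (0,0) -> (5,0) [heading=0, draw]
    RT 135: heading 0 -> 225
    -- iteration 2/4 --
    FD 5: (5,0) -> (1.464,-3.536) [heading=225, draw]
    RT 135: heading 225 -> 90
    -- iteration 3/4 --
    FD 5: (1.464,-3.536) -> (1.464,1.464) [heading=90, draw]
    RT 135: heading 90 -> 315
    -- iteration 4/4 --
    FD 5: (1.464,1.464) -> (5,-2.071) [heading=315, draw]
    RT 135: heading 315 -> 180
  ]
  -- iteration 4/4 --
  RT 180: heading 180 -> 0
  LT 180: heading 0 -> 180
  REPEAT 4 [
    -- iteration 1/4 --
    FD 5: (5,-2.071) -> (0,-2.071) [heading=180, draw]
    RT 135: heading 180 -> 45
    -- iteration 2/4 --
    FD 5: (0,-2.071) -> (3.536,1.464) [heading=45, draw]
    RT 135: heading 45 -> 270
    -- iteration 3/4 --
    FD 5: (3.536,1.464) -> (3.536,-3.536) [heading=270, draw]
    RT 135: heading 270 -> 135
    -- iteration 4/4 --
    FD 5: (3.536,-3.536) -> (0,0) [heading=135, draw]
    RT 135: heading 135 -> 0
  ]
]
Final: pos=(0,0), heading=0, 16 segment(s) drawn

Segment endpoints: x in {0, 0, 0, 0, 1.464, 1.464, 1.464, 1.464, 3.536, 3.536, 3.536, 3.536, 5, 5, 5}, y in {-3.536, -3.536, -3.536, -3.536, -2.071, -2.071, -2.071, -2.071, 0, 0, 0, 0, 1.464, 1.464, 1.464, 1.464}
xmin=0, ymin=-3.536, xmax=5, ymax=1.464

Answer: 0 -3.536 5 1.464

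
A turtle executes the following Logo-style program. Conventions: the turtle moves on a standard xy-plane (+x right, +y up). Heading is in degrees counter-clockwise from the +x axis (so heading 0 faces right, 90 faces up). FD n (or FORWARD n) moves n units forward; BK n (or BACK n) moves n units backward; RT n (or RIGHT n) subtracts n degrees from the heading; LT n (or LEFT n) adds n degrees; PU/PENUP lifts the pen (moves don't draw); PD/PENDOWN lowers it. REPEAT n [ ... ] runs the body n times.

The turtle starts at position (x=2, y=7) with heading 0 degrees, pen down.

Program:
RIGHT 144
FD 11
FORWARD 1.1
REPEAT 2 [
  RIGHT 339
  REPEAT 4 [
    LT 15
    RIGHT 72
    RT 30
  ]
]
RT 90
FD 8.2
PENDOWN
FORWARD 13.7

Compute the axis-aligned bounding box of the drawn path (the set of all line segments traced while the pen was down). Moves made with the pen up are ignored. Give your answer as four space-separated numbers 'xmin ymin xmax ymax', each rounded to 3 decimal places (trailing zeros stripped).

Answer: -29.211 -4.665 2 7

Derivation:
Executing turtle program step by step:
Start: pos=(2,7), heading=0, pen down
RT 144: heading 0 -> 216
FD 11: (2,7) -> (-6.899,0.534) [heading=216, draw]
FD 1.1: (-6.899,0.534) -> (-7.789,-0.112) [heading=216, draw]
REPEAT 2 [
  -- iteration 1/2 --
  RT 339: heading 216 -> 237
  REPEAT 4 [
    -- iteration 1/4 --
    LT 15: heading 237 -> 252
    RT 72: heading 252 -> 180
    RT 30: heading 180 -> 150
    -- iteration 2/4 --
    LT 15: heading 150 -> 165
    RT 72: heading 165 -> 93
    RT 30: heading 93 -> 63
    -- iteration 3/4 --
    LT 15: heading 63 -> 78
    RT 72: heading 78 -> 6
    RT 30: heading 6 -> 336
    -- iteration 4/4 --
    LT 15: heading 336 -> 351
    RT 72: heading 351 -> 279
    RT 30: heading 279 -> 249
  ]
  -- iteration 2/2 --
  RT 339: heading 249 -> 270
  REPEAT 4 [
    -- iteration 1/4 --
    LT 15: heading 270 -> 285
    RT 72: heading 285 -> 213
    RT 30: heading 213 -> 183
    -- iteration 2/4 --
    LT 15: heading 183 -> 198
    RT 72: heading 198 -> 126
    RT 30: heading 126 -> 96
    -- iteration 3/4 --
    LT 15: heading 96 -> 111
    RT 72: heading 111 -> 39
    RT 30: heading 39 -> 9
    -- iteration 4/4 --
    LT 15: heading 9 -> 24
    RT 72: heading 24 -> 312
    RT 30: heading 312 -> 282
  ]
]
RT 90: heading 282 -> 192
FD 8.2: (-7.789,-0.112) -> (-15.81,-1.817) [heading=192, draw]
PD: pen down
FD 13.7: (-15.81,-1.817) -> (-29.211,-4.665) [heading=192, draw]
Final: pos=(-29.211,-4.665), heading=192, 4 segment(s) drawn

Segment endpoints: x in {-29.211, -15.81, -7.789, -6.899, 2}, y in {-4.665, -1.817, -0.112, 0.534, 7}
xmin=-29.211, ymin=-4.665, xmax=2, ymax=7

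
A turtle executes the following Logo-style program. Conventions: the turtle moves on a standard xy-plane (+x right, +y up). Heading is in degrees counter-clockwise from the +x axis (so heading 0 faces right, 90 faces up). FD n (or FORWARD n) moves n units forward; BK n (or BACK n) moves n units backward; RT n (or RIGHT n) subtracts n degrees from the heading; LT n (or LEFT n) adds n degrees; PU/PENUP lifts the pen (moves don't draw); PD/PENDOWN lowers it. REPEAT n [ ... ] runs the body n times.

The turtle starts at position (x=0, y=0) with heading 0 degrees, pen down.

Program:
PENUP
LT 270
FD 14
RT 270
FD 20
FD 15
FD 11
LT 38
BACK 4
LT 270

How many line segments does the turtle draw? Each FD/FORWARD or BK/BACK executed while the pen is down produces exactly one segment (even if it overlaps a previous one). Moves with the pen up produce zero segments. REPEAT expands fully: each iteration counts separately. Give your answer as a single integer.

Executing turtle program step by step:
Start: pos=(0,0), heading=0, pen down
PU: pen up
LT 270: heading 0 -> 270
FD 14: (0,0) -> (0,-14) [heading=270, move]
RT 270: heading 270 -> 0
FD 20: (0,-14) -> (20,-14) [heading=0, move]
FD 15: (20,-14) -> (35,-14) [heading=0, move]
FD 11: (35,-14) -> (46,-14) [heading=0, move]
LT 38: heading 0 -> 38
BK 4: (46,-14) -> (42.848,-16.463) [heading=38, move]
LT 270: heading 38 -> 308
Final: pos=(42.848,-16.463), heading=308, 0 segment(s) drawn
Segments drawn: 0

Answer: 0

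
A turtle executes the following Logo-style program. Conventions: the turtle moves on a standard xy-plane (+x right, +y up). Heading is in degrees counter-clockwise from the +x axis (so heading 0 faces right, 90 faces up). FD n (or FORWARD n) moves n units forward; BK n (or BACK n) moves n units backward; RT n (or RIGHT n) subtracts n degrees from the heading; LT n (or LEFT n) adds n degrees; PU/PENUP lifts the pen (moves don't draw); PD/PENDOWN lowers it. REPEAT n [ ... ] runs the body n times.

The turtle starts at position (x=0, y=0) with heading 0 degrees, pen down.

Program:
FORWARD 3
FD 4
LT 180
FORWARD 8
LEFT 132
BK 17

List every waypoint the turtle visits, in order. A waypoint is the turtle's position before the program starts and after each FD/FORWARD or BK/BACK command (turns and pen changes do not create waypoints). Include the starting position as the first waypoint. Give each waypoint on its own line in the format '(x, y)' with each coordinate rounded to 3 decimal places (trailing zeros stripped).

Executing turtle program step by step:
Start: pos=(0,0), heading=0, pen down
FD 3: (0,0) -> (3,0) [heading=0, draw]
FD 4: (3,0) -> (7,0) [heading=0, draw]
LT 180: heading 0 -> 180
FD 8: (7,0) -> (-1,0) [heading=180, draw]
LT 132: heading 180 -> 312
BK 17: (-1,0) -> (-12.375,12.633) [heading=312, draw]
Final: pos=(-12.375,12.633), heading=312, 4 segment(s) drawn
Waypoints (5 total):
(0, 0)
(3, 0)
(7, 0)
(-1, 0)
(-12.375, 12.633)

Answer: (0, 0)
(3, 0)
(7, 0)
(-1, 0)
(-12.375, 12.633)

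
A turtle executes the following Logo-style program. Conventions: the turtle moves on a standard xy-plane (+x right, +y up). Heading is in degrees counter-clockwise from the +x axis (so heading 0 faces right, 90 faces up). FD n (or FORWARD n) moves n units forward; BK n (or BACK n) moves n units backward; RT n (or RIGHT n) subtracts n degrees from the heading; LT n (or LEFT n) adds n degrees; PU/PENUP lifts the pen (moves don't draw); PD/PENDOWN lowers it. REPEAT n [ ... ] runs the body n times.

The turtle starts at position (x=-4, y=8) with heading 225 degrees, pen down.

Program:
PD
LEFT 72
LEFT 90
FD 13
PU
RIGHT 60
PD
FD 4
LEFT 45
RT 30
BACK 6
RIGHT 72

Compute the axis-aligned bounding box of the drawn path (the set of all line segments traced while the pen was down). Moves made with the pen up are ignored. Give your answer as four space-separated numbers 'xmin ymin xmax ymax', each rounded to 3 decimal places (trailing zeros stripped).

Executing turtle program step by step:
Start: pos=(-4,8), heading=225, pen down
PD: pen down
LT 72: heading 225 -> 297
LT 90: heading 297 -> 27
FD 13: (-4,8) -> (7.583,13.902) [heading=27, draw]
PU: pen up
RT 60: heading 27 -> 327
PD: pen down
FD 4: (7.583,13.902) -> (10.938,11.723) [heading=327, draw]
LT 45: heading 327 -> 12
RT 30: heading 12 -> 342
BK 6: (10.938,11.723) -> (5.231,13.577) [heading=342, draw]
RT 72: heading 342 -> 270
Final: pos=(5.231,13.577), heading=270, 3 segment(s) drawn

Segment endpoints: x in {-4, 5.231, 7.583, 10.938}, y in {8, 11.723, 13.577, 13.902}
xmin=-4, ymin=8, xmax=10.938, ymax=13.902

Answer: -4 8 10.938 13.902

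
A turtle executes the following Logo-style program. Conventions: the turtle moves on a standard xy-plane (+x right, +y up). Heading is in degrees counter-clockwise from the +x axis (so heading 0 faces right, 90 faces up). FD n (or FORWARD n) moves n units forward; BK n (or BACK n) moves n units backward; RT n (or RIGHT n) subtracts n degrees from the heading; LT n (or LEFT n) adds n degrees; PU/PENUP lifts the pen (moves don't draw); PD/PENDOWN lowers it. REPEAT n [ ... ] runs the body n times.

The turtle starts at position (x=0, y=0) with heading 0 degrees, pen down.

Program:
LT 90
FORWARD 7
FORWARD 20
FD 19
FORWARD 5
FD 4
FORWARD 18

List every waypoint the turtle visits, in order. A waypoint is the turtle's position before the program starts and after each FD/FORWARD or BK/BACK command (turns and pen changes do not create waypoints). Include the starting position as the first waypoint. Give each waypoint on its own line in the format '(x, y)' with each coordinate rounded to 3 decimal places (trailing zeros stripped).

Answer: (0, 0)
(0, 7)
(0, 27)
(0, 46)
(0, 51)
(0, 55)
(0, 73)

Derivation:
Executing turtle program step by step:
Start: pos=(0,0), heading=0, pen down
LT 90: heading 0 -> 90
FD 7: (0,0) -> (0,7) [heading=90, draw]
FD 20: (0,7) -> (0,27) [heading=90, draw]
FD 19: (0,27) -> (0,46) [heading=90, draw]
FD 5: (0,46) -> (0,51) [heading=90, draw]
FD 4: (0,51) -> (0,55) [heading=90, draw]
FD 18: (0,55) -> (0,73) [heading=90, draw]
Final: pos=(0,73), heading=90, 6 segment(s) drawn
Waypoints (7 total):
(0, 0)
(0, 7)
(0, 27)
(0, 46)
(0, 51)
(0, 55)
(0, 73)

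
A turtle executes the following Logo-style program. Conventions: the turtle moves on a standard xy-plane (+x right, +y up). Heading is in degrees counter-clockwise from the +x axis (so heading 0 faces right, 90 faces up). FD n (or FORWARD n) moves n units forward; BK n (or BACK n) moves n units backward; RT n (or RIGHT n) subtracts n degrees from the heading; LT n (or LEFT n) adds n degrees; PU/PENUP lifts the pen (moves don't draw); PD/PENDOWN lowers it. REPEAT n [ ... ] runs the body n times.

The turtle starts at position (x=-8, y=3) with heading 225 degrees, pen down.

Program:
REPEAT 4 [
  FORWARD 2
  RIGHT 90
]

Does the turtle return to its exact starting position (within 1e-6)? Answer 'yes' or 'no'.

Answer: yes

Derivation:
Executing turtle program step by step:
Start: pos=(-8,3), heading=225, pen down
REPEAT 4 [
  -- iteration 1/4 --
  FD 2: (-8,3) -> (-9.414,1.586) [heading=225, draw]
  RT 90: heading 225 -> 135
  -- iteration 2/4 --
  FD 2: (-9.414,1.586) -> (-10.828,3) [heading=135, draw]
  RT 90: heading 135 -> 45
  -- iteration 3/4 --
  FD 2: (-10.828,3) -> (-9.414,4.414) [heading=45, draw]
  RT 90: heading 45 -> 315
  -- iteration 4/4 --
  FD 2: (-9.414,4.414) -> (-8,3) [heading=315, draw]
  RT 90: heading 315 -> 225
]
Final: pos=(-8,3), heading=225, 4 segment(s) drawn

Start position: (-8, 3)
Final position: (-8, 3)
Distance = 0; < 1e-6 -> CLOSED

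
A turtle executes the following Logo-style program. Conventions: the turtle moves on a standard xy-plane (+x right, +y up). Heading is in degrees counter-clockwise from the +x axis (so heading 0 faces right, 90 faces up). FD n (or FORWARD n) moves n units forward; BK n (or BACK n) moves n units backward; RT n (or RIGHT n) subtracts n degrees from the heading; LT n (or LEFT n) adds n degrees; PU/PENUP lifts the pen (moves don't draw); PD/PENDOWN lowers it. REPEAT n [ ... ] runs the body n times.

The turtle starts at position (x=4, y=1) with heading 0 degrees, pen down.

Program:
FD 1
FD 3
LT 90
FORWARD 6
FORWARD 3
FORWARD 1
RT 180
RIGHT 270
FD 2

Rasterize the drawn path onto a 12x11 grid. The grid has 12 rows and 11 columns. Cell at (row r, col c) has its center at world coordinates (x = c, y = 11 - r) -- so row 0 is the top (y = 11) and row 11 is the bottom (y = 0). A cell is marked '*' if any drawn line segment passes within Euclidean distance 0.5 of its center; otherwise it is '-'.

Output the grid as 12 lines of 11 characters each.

Answer: --------***
--------*--
--------*--
--------*--
--------*--
--------*--
--------*--
--------*--
--------*--
--------*--
----*****--
-----------

Derivation:
Segment 0: (4,1) -> (5,1)
Segment 1: (5,1) -> (8,1)
Segment 2: (8,1) -> (8,7)
Segment 3: (8,7) -> (8,10)
Segment 4: (8,10) -> (8,11)
Segment 5: (8,11) -> (10,11)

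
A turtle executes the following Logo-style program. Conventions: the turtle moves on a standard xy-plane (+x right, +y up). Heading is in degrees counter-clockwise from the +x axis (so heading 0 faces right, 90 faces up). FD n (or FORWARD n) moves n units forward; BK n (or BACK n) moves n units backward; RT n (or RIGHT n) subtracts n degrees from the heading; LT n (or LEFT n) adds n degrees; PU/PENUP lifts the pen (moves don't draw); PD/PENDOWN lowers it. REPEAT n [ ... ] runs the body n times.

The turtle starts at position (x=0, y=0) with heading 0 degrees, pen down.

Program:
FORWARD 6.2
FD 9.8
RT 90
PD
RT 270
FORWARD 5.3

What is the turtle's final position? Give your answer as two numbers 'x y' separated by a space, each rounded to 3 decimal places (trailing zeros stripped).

Executing turtle program step by step:
Start: pos=(0,0), heading=0, pen down
FD 6.2: (0,0) -> (6.2,0) [heading=0, draw]
FD 9.8: (6.2,0) -> (16,0) [heading=0, draw]
RT 90: heading 0 -> 270
PD: pen down
RT 270: heading 270 -> 0
FD 5.3: (16,0) -> (21.3,0) [heading=0, draw]
Final: pos=(21.3,0), heading=0, 3 segment(s) drawn

Answer: 21.3 0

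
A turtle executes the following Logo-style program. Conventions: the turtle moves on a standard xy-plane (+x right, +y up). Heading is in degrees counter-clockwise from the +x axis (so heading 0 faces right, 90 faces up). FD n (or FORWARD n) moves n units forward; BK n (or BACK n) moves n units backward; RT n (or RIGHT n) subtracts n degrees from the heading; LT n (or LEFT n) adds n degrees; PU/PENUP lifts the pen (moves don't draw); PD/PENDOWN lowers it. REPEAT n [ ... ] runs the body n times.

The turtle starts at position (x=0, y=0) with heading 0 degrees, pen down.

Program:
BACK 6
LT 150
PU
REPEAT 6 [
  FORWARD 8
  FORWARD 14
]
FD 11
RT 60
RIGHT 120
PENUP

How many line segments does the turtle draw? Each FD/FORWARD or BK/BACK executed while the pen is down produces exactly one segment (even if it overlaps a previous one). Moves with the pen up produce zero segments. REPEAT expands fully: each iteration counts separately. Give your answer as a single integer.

Executing turtle program step by step:
Start: pos=(0,0), heading=0, pen down
BK 6: (0,0) -> (-6,0) [heading=0, draw]
LT 150: heading 0 -> 150
PU: pen up
REPEAT 6 [
  -- iteration 1/6 --
  FD 8: (-6,0) -> (-12.928,4) [heading=150, move]
  FD 14: (-12.928,4) -> (-25.053,11) [heading=150, move]
  -- iteration 2/6 --
  FD 8: (-25.053,11) -> (-31.981,15) [heading=150, move]
  FD 14: (-31.981,15) -> (-44.105,22) [heading=150, move]
  -- iteration 3/6 --
  FD 8: (-44.105,22) -> (-51.033,26) [heading=150, move]
  FD 14: (-51.033,26) -> (-63.158,33) [heading=150, move]
  -- iteration 4/6 --
  FD 8: (-63.158,33) -> (-70.086,37) [heading=150, move]
  FD 14: (-70.086,37) -> (-82.21,44) [heading=150, move]
  -- iteration 5/6 --
  FD 8: (-82.21,44) -> (-89.138,48) [heading=150, move]
  FD 14: (-89.138,48) -> (-101.263,55) [heading=150, move]
  -- iteration 6/6 --
  FD 8: (-101.263,55) -> (-108.191,59) [heading=150, move]
  FD 14: (-108.191,59) -> (-120.315,66) [heading=150, move]
]
FD 11: (-120.315,66) -> (-129.842,71.5) [heading=150, move]
RT 60: heading 150 -> 90
RT 120: heading 90 -> 330
PU: pen up
Final: pos=(-129.842,71.5), heading=330, 1 segment(s) drawn
Segments drawn: 1

Answer: 1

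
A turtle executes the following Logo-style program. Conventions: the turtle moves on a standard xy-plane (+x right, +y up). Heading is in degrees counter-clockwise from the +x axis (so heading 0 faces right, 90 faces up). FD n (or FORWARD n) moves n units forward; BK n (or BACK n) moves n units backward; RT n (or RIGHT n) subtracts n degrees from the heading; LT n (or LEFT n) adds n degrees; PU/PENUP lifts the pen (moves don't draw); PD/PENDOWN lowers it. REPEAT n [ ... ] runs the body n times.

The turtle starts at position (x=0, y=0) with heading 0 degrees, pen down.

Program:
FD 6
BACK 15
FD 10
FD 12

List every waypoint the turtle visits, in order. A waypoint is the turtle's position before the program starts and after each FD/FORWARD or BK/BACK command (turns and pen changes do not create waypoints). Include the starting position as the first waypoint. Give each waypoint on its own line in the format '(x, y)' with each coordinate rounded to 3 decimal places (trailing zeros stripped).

Answer: (0, 0)
(6, 0)
(-9, 0)
(1, 0)
(13, 0)

Derivation:
Executing turtle program step by step:
Start: pos=(0,0), heading=0, pen down
FD 6: (0,0) -> (6,0) [heading=0, draw]
BK 15: (6,0) -> (-9,0) [heading=0, draw]
FD 10: (-9,0) -> (1,0) [heading=0, draw]
FD 12: (1,0) -> (13,0) [heading=0, draw]
Final: pos=(13,0), heading=0, 4 segment(s) drawn
Waypoints (5 total):
(0, 0)
(6, 0)
(-9, 0)
(1, 0)
(13, 0)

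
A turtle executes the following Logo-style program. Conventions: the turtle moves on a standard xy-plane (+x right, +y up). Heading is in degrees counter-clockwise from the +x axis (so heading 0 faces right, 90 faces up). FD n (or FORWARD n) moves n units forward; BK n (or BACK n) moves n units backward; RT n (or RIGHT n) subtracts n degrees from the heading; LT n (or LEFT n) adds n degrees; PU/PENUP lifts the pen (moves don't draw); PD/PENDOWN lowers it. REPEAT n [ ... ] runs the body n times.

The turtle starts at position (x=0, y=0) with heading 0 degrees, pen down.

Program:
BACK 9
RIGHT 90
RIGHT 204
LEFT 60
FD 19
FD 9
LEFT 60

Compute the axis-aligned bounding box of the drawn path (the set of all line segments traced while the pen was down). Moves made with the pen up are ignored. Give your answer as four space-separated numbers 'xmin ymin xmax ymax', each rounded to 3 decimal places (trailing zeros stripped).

Executing turtle program step by step:
Start: pos=(0,0), heading=0, pen down
BK 9: (0,0) -> (-9,0) [heading=0, draw]
RT 90: heading 0 -> 270
RT 204: heading 270 -> 66
LT 60: heading 66 -> 126
FD 19: (-9,0) -> (-20.168,15.371) [heading=126, draw]
FD 9: (-20.168,15.371) -> (-25.458,22.652) [heading=126, draw]
LT 60: heading 126 -> 186
Final: pos=(-25.458,22.652), heading=186, 3 segment(s) drawn

Segment endpoints: x in {-25.458, -20.168, -9, 0}, y in {0, 15.371, 22.652}
xmin=-25.458, ymin=0, xmax=0, ymax=22.652

Answer: -25.458 0 0 22.652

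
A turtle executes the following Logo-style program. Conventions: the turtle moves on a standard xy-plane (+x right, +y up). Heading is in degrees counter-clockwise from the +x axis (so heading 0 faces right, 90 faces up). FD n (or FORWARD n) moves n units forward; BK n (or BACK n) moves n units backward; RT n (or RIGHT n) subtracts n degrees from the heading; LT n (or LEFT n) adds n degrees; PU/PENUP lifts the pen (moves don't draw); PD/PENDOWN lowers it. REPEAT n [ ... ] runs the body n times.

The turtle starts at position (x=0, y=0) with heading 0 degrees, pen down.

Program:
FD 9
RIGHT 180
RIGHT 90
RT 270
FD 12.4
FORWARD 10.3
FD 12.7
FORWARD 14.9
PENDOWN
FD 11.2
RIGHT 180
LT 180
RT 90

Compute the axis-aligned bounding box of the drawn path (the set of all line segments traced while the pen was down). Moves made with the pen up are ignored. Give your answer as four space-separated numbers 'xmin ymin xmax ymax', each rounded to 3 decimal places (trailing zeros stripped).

Executing turtle program step by step:
Start: pos=(0,0), heading=0, pen down
FD 9: (0,0) -> (9,0) [heading=0, draw]
RT 180: heading 0 -> 180
RT 90: heading 180 -> 90
RT 270: heading 90 -> 180
FD 12.4: (9,0) -> (-3.4,0) [heading=180, draw]
FD 10.3: (-3.4,0) -> (-13.7,0) [heading=180, draw]
FD 12.7: (-13.7,0) -> (-26.4,0) [heading=180, draw]
FD 14.9: (-26.4,0) -> (-41.3,0) [heading=180, draw]
PD: pen down
FD 11.2: (-41.3,0) -> (-52.5,0) [heading=180, draw]
RT 180: heading 180 -> 0
LT 180: heading 0 -> 180
RT 90: heading 180 -> 90
Final: pos=(-52.5,0), heading=90, 6 segment(s) drawn

Segment endpoints: x in {-52.5, -41.3, -26.4, -13.7, -3.4, 0, 9}, y in {0, 0, 0, 0, 0, 0}
xmin=-52.5, ymin=0, xmax=9, ymax=0

Answer: -52.5 0 9 0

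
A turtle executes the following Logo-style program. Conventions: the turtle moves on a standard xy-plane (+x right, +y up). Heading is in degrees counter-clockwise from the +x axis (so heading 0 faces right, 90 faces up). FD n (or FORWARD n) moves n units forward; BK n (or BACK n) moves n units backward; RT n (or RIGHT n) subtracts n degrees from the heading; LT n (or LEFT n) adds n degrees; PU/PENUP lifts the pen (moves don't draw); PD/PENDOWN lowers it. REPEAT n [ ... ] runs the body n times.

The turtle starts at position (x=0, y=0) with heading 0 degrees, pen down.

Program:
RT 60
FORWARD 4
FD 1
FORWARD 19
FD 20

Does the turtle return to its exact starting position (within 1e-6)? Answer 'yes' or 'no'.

Answer: no

Derivation:
Executing turtle program step by step:
Start: pos=(0,0), heading=0, pen down
RT 60: heading 0 -> 300
FD 4: (0,0) -> (2,-3.464) [heading=300, draw]
FD 1: (2,-3.464) -> (2.5,-4.33) [heading=300, draw]
FD 19: (2.5,-4.33) -> (12,-20.785) [heading=300, draw]
FD 20: (12,-20.785) -> (22,-38.105) [heading=300, draw]
Final: pos=(22,-38.105), heading=300, 4 segment(s) drawn

Start position: (0, 0)
Final position: (22, -38.105)
Distance = 44; >= 1e-6 -> NOT closed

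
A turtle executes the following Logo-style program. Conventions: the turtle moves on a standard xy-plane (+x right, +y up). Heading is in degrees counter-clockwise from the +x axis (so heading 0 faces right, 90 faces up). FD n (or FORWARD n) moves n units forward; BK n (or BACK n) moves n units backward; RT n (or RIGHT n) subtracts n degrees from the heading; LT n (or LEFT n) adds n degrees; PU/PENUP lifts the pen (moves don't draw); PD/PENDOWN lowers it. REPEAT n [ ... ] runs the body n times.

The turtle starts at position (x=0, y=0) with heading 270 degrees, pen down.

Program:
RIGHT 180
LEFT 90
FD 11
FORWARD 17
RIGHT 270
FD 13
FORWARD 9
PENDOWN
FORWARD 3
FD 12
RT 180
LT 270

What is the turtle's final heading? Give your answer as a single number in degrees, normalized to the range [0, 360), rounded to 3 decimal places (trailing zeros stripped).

Executing turtle program step by step:
Start: pos=(0,0), heading=270, pen down
RT 180: heading 270 -> 90
LT 90: heading 90 -> 180
FD 11: (0,0) -> (-11,0) [heading=180, draw]
FD 17: (-11,0) -> (-28,0) [heading=180, draw]
RT 270: heading 180 -> 270
FD 13: (-28,0) -> (-28,-13) [heading=270, draw]
FD 9: (-28,-13) -> (-28,-22) [heading=270, draw]
PD: pen down
FD 3: (-28,-22) -> (-28,-25) [heading=270, draw]
FD 12: (-28,-25) -> (-28,-37) [heading=270, draw]
RT 180: heading 270 -> 90
LT 270: heading 90 -> 0
Final: pos=(-28,-37), heading=0, 6 segment(s) drawn

Answer: 0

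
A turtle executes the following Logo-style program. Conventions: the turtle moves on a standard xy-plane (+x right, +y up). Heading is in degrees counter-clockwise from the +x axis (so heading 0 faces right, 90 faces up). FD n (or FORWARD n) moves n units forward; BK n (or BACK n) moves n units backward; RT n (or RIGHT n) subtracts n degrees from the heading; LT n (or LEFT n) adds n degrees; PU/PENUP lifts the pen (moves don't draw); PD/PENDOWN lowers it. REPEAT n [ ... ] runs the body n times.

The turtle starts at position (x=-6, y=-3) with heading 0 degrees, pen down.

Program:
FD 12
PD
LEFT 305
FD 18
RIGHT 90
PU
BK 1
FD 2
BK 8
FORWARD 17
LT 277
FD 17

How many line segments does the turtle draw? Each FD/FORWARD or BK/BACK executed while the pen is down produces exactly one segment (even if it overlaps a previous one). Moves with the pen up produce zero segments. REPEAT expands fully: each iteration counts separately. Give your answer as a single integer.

Executing turtle program step by step:
Start: pos=(-6,-3), heading=0, pen down
FD 12: (-6,-3) -> (6,-3) [heading=0, draw]
PD: pen down
LT 305: heading 0 -> 305
FD 18: (6,-3) -> (16.324,-17.745) [heading=305, draw]
RT 90: heading 305 -> 215
PU: pen up
BK 1: (16.324,-17.745) -> (17.144,-17.171) [heading=215, move]
FD 2: (17.144,-17.171) -> (15.505,-18.318) [heading=215, move]
BK 8: (15.505,-18.318) -> (22.058,-13.73) [heading=215, move]
FD 17: (22.058,-13.73) -> (8.133,-23.481) [heading=215, move]
LT 277: heading 215 -> 132
FD 17: (8.133,-23.481) -> (-3.242,-10.847) [heading=132, move]
Final: pos=(-3.242,-10.847), heading=132, 2 segment(s) drawn
Segments drawn: 2

Answer: 2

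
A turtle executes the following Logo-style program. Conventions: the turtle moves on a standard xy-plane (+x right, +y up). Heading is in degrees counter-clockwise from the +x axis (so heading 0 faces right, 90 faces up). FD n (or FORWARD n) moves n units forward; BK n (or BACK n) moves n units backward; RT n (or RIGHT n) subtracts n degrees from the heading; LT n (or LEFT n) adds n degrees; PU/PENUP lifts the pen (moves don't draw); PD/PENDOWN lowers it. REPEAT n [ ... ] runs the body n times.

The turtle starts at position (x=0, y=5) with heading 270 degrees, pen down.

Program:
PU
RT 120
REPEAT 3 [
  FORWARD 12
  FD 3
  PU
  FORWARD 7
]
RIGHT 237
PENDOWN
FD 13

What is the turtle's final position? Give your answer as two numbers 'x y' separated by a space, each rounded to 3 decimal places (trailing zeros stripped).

Answer: -56.477 25.018

Derivation:
Executing turtle program step by step:
Start: pos=(0,5), heading=270, pen down
PU: pen up
RT 120: heading 270 -> 150
REPEAT 3 [
  -- iteration 1/3 --
  FD 12: (0,5) -> (-10.392,11) [heading=150, move]
  FD 3: (-10.392,11) -> (-12.99,12.5) [heading=150, move]
  PU: pen up
  FD 7: (-12.99,12.5) -> (-19.053,16) [heading=150, move]
  -- iteration 2/3 --
  FD 12: (-19.053,16) -> (-29.445,22) [heading=150, move]
  FD 3: (-29.445,22) -> (-32.043,23.5) [heading=150, move]
  PU: pen up
  FD 7: (-32.043,23.5) -> (-38.105,27) [heading=150, move]
  -- iteration 3/3 --
  FD 12: (-38.105,27) -> (-48.497,33) [heading=150, move]
  FD 3: (-48.497,33) -> (-51.095,34.5) [heading=150, move]
  PU: pen up
  FD 7: (-51.095,34.5) -> (-57.158,38) [heading=150, move]
]
RT 237: heading 150 -> 273
PD: pen down
FD 13: (-57.158,38) -> (-56.477,25.018) [heading=273, draw]
Final: pos=(-56.477,25.018), heading=273, 1 segment(s) drawn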